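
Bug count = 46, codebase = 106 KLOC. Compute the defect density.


Defect density = defects / KLOC
Defect density = 46 / 106
Defect density = 0.434 defects/KLOC

0.434 defects/KLOC


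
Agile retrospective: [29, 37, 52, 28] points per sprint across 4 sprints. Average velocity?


Formula: Avg velocity = Total points / Number of sprints
Points: [29, 37, 52, 28]
Sum = 29 + 37 + 52 + 28 = 146
Avg velocity = 146 / 4 = 36.5 points/sprint

36.5 points/sprint


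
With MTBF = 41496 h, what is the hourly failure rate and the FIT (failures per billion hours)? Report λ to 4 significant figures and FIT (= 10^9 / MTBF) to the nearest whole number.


Formula: λ = 1 / MTBF; FIT = λ × 1e9 = 1e9 / MTBF
λ = 1 / 41496 ≈ 2.410e-05 failures/hour
FIT = 1e9 / 41496 ≈ 24099 failures per 1e9 hours (nearest whole number)

λ = 2.410e-05 /h, FIT = 24099


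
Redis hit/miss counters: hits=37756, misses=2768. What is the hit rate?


Formula: hit rate = hits / (hits + misses) * 100
hit rate = 37756 / (37756 + 2768) * 100
hit rate = 37756 / 40524 * 100
hit rate = 93.17%

93.17%


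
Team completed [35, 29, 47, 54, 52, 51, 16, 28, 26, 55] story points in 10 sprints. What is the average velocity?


Formula: Avg velocity = Total points / Number of sprints
Points: [35, 29, 47, 54, 52, 51, 16, 28, 26, 55]
Sum = 35 + 29 + 47 + 54 + 52 + 51 + 16 + 28 + 26 + 55 = 393
Avg velocity = 393 / 10 = 39.3 points/sprint

39.3 points/sprint


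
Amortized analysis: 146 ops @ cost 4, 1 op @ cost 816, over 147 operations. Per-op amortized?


Formula: Amortized cost = Total cost / Operations
Total cost = (146 * 4) + (1 * 816)
Total cost = 584 + 816 = 1400
Amortized = 1400 / 147 = 9.5238

9.5238


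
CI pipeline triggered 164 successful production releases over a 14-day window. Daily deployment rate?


Formula: deployments per day = releases / days
= 164 / 14
= 11.714 deploys/day
(equivalently, 82.0 deploys/week)

11.714 deploys/day


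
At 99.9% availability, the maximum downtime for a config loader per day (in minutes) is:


Formula: allowed downtime = period * (100 - SLA) / 100
Period (day) = 1440 minutes
Unavailability fraction = (100 - 99.9) / 100
Allowed downtime = 1440 * (100 - 99.9) / 100
Allowed downtime = 1.44 minutes

1.44 minutes


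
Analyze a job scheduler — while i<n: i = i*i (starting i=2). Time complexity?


Reasoning: squaring drives double-exponential growth; iterations ~ log log n
Complexity: O(log log n)

O(log log n)


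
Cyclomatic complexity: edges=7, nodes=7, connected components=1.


Formula: V(G) = E - N + 2P
V(G) = 7 - 7 + 2*1
V(G) = 0 + 2
V(G) = 2

2


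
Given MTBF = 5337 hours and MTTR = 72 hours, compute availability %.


Availability = MTBF / (MTBF + MTTR)
Availability = 5337 / (5337 + 72)
Availability = 5337 / 5409
Availability = 98.6689%

98.6689%


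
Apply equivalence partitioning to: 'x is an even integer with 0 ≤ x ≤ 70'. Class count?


Constraint: even integers in [0, 70]
Class 1: x < 0 — out-of-range invalid
Class 2: x in [0,70] but odd — wrong type invalid
Class 3: x in [0,70] and even — valid
Class 4: x > 70 — out-of-range invalid
Total equivalence classes: 4

4 equivalence classes


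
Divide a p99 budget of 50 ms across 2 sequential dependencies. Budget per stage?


Formula: per_stage = total_budget / stages
per_stage = 50 / 2
per_stage = 25.0 ms

25.0 ms


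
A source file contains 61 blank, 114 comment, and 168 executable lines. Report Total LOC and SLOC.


Total LOC = blank + comment + code
Total LOC = 61 + 114 + 168 = 343
SLOC (source only) = code = 168

Total LOC: 343, SLOC: 168


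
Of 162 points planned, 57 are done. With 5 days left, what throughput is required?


Formula: Required rate = Remaining points / Days left
Remaining = 162 - 57 = 105 points
Required rate = 105 / 5 = 21.0 points/day

21.0 points/day


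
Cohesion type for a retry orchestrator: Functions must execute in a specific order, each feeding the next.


Reasoning: Output of one is input to next
Type: Sequential cohesion

Sequential cohesion


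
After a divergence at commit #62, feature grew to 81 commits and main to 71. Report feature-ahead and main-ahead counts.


Common ancestor: commit #62
feature commits after divergence: 81 - 62 = 19
main commits after divergence: 71 - 62 = 9
feature is 19 commits ahead of main
main is 9 commits ahead of feature

feature ahead: 19, main ahead: 9


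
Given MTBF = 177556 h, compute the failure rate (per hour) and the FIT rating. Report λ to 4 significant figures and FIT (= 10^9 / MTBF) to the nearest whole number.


Formula: λ = 1 / MTBF; FIT = λ × 1e9 = 1e9 / MTBF
λ = 1 / 177556 ≈ 5.632e-06 failures/hour
FIT = 1e9 / 177556 ≈ 5632 failures per 1e9 hours (nearest whole number)

λ = 5.632e-06 /h, FIT = 5632


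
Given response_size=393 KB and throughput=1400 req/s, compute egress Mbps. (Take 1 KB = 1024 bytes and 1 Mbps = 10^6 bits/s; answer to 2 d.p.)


Formula: Mbps = payload_bytes * RPS * 8 / 1e6
Payload per request = 393 KB = 393 * 1024 = 402432 bytes
Total bytes/sec = 402432 * 1400 = 563404800
Total bits/sec = 563404800 * 8 = 4507238400
Mbps = 4507238400 / 1e6 = 4507.24

4507.24 Mbps


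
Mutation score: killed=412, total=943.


Mutation score = killed / total * 100
Mutation score = 412 / 943 * 100
Mutation score = 43.69%

43.69%


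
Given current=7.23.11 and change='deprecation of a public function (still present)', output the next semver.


Current: 7.23.11
Change category: 'deprecation of a public function (still present)' → minor bump
SemVer rule: minor bump → increment MINOR, reset PATCH to 0 (MAJOR unchanged)
New: 7.24.0

7.24.0


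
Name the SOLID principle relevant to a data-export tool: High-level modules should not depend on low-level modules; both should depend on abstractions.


This describes the Dependency Inversion Principle (DIP)

Dependency Inversion Principle (DIP)


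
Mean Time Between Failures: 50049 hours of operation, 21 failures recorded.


Formula: MTBF = Total operating time / Number of failures
MTBF = 50049 / 21
MTBF = 2383.29 hours

2383.29 hours


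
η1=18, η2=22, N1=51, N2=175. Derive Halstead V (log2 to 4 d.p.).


Formula: V = N * log2(η), where N = N1 + N2 and η = η1 + η2
η = 18 + 22 = 40
N = 51 + 175 = 226
log2(40) ≈ 5.3219
V = 226 * 5.3219 = 1202.75

1202.75


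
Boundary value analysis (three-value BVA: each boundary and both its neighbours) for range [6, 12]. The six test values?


Range: [6, 12]
Boundaries: just below min, min, min+1, max-1, max, just above max
Values: [5, 6, 7, 11, 12, 13]

[5, 6, 7, 11, 12, 13]


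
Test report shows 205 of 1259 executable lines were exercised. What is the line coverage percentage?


Coverage = covered / total * 100
Coverage = 205 / 1259 * 100
Coverage = 16.28%

16.28%


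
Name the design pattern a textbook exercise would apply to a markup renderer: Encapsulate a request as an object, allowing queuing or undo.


This matches the Command pattern

Command


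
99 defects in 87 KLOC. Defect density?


Defect density = defects / KLOC
Defect density = 99 / 87
Defect density = 1.138 defects/KLOC

1.138 defects/KLOC


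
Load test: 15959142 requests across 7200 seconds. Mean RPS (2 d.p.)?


Formula: throughput = requests / seconds
throughput = 15959142 / 7200
throughput = 2216.55 requests/second

2216.55 requests/second


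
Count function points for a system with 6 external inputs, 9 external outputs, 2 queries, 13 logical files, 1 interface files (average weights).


UFP = EI*4 + EO*5 + EQ*4 + ILF*10 + EIF*7
UFP = 6*4 + 9*5 + 2*4 + 13*10 + 1*7
UFP = 24 + 45 + 8 + 130 + 7
UFP = 214

214


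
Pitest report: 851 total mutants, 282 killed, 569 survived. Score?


Mutation score = killed / total * 100
Mutation score = 282 / 851 * 100
Mutation score = 33.14%

33.14%


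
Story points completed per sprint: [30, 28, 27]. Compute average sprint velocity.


Formula: Avg velocity = Total points / Number of sprints
Points: [30, 28, 27]
Sum = 30 + 28 + 27 = 85
Avg velocity = 85 / 3 = 28.33 points/sprint

28.33 points/sprint


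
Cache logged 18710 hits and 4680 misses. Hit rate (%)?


Formula: hit rate = hits / (hits + misses) * 100
hit rate = 18710 / (18710 + 4680) * 100
hit rate = 18710 / 23390 * 100
hit rate = 79.99%

79.99%


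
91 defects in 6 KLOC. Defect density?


Defect density = defects / KLOC
Defect density = 91 / 6
Defect density = 15.167 defects/KLOC

15.167 defects/KLOC


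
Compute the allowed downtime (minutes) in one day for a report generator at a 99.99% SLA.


Formula: allowed downtime = period * (100 - SLA) / 100
Period (day) = 1440 minutes
Unavailability fraction = (100 - 99.99) / 100
Allowed downtime = 1440 * (100 - 99.99) / 100
Allowed downtime = 0.144 minutes

0.144 minutes


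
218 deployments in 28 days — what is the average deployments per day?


Formula: deployments per day = releases / days
= 218 / 28
= 7.786 deploys/day
(equivalently, 54.5 deploys/week)

7.786 deploys/day


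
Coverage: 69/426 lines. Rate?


Coverage = covered / total * 100
Coverage = 69 / 426 * 100
Coverage = 16.2%

16.2%


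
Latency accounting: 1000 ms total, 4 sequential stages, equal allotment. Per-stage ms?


Formula: per_stage = total_budget / stages
per_stage = 1000 / 4
per_stage = 250.0 ms

250.0 ms


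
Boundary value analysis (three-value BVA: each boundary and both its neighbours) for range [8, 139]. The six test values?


Range: [8, 139]
Boundaries: just below min, min, min+1, max-1, max, just above max
Values: [7, 8, 9, 138, 139, 140]

[7, 8, 9, 138, 139, 140]


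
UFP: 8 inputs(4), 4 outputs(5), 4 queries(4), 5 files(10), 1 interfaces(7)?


UFP = EI*4 + EO*5 + EQ*4 + ILF*10 + EIF*7
UFP = 8*4 + 4*5 + 4*4 + 5*10 + 1*7
UFP = 32 + 20 + 16 + 50 + 7
UFP = 125

125


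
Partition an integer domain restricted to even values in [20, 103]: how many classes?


Constraint: even integers in [20, 103]
Class 1: x < 20 — out-of-range invalid
Class 2: x in [20,103] but odd — wrong type invalid
Class 3: x in [20,103] and even — valid
Class 4: x > 103 — out-of-range invalid
Total equivalence classes: 4

4 equivalence classes


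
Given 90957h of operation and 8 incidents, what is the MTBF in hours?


Formula: MTBF = Total operating time / Number of failures
MTBF = 90957 / 8
MTBF = 11369.63 hours

11369.63 hours


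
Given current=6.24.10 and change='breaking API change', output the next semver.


Current: 6.24.10
Change category: 'breaking API change' → major bump
SemVer rule: major bump → increment MAJOR, reset MINOR and PATCH to 0
New: 7.0.0

7.0.0


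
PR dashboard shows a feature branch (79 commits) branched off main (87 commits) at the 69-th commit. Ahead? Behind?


Common ancestor: commit #69
feature commits after divergence: 79 - 69 = 10
main commits after divergence: 87 - 69 = 18
feature is 10 commits ahead of main
main is 18 commits ahead of feature

feature ahead: 10, main ahead: 18


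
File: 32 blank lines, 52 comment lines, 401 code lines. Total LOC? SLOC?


Total LOC = blank + comment + code
Total LOC = 32 + 52 + 401 = 485
SLOC (source only) = code = 401

Total LOC: 485, SLOC: 401


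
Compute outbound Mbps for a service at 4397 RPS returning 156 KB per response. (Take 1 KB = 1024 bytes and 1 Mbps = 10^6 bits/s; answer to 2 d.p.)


Formula: Mbps = payload_bytes * RPS * 8 / 1e6
Payload per request = 156 KB = 156 * 1024 = 159744 bytes
Total bytes/sec = 159744 * 4397 = 702394368
Total bits/sec = 702394368 * 8 = 5619154944
Mbps = 5619154944 / 1e6 = 5619.15

5619.15 Mbps


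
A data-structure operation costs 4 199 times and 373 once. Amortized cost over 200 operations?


Formula: Amortized cost = Total cost / Operations
Total cost = (199 * 4) + (1 * 373)
Total cost = 796 + 373 = 1169
Amortized = 1169 / 200 = 5.845

5.845


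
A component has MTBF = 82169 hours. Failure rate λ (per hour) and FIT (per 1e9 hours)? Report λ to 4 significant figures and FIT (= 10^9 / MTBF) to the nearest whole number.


Formula: λ = 1 / MTBF; FIT = λ × 1e9 = 1e9 / MTBF
λ = 1 / 82169 ≈ 1.217e-05 failures/hour
FIT = 1e9 / 82169 ≈ 12170 failures per 1e9 hours (nearest whole number)

λ = 1.217e-05 /h, FIT = 12170


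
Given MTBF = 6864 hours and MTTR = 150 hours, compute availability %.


Availability = MTBF / (MTBF + MTTR)
Availability = 6864 / (6864 + 150)
Availability = 6864 / 7014
Availability = 97.8614%

97.8614%


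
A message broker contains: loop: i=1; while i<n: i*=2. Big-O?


Reasoning: i doubles each step so iterations are log2(n)
Complexity: O(log n)

O(log n)


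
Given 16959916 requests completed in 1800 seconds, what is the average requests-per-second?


Formula: throughput = requests / seconds
throughput = 16959916 / 1800
throughput = 9422.18 requests/second

9422.18 requests/second


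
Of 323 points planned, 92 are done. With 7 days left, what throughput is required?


Formula: Required rate = Remaining points / Days left
Remaining = 323 - 92 = 231 points
Required rate = 231 / 7 = 33.0 points/day

33.0 points/day


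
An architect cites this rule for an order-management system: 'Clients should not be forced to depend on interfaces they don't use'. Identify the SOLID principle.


This describes the Interface Segregation Principle (ISP)

Interface Segregation Principle (ISP)


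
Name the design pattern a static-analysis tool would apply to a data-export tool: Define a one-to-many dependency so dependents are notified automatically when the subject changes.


This matches the Observer pattern

Observer


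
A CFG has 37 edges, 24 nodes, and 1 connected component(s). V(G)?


Formula: V(G) = E - N + 2P
V(G) = 37 - 24 + 2*1
V(G) = 13 + 2
V(G) = 15

15


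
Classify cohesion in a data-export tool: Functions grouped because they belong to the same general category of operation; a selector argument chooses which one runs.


Reasoning: Grouped by category of activity, not by data or sequence
Type: Logical cohesion

Logical cohesion


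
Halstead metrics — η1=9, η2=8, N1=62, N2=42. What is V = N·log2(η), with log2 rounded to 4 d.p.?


Formula: V = N * log2(η), where N = N1 + N2 and η = η1 + η2
η = 9 + 8 = 17
N = 62 + 42 = 104
log2(17) ≈ 4.0875
V = 104 * 4.0875 = 425.10

425.10


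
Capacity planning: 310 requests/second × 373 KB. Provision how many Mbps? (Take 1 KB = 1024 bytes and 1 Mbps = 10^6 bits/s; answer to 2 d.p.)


Formula: Mbps = payload_bytes * RPS * 8 / 1e6
Payload per request = 373 KB = 373 * 1024 = 381952 bytes
Total bytes/sec = 381952 * 310 = 118405120
Total bits/sec = 118405120 * 8 = 947240960
Mbps = 947240960 / 1e6 = 947.24

947.24 Mbps


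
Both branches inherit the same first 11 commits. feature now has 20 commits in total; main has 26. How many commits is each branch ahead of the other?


Common ancestor: commit #11
feature commits after divergence: 20 - 11 = 9
main commits after divergence: 26 - 11 = 15
feature is 9 commits ahead of main
main is 15 commits ahead of feature

feature ahead: 9, main ahead: 15


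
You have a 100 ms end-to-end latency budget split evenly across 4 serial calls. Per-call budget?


Formula: per_stage = total_budget / stages
per_stage = 100 / 4
per_stage = 25.0 ms

25.0 ms


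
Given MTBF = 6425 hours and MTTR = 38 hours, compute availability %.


Availability = MTBF / (MTBF + MTTR)
Availability = 6425 / (6425 + 38)
Availability = 6425 / 6463
Availability = 99.412%

99.412%


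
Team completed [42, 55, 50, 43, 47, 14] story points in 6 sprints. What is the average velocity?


Formula: Avg velocity = Total points / Number of sprints
Points: [42, 55, 50, 43, 47, 14]
Sum = 42 + 55 + 50 + 43 + 47 + 14 = 251
Avg velocity = 251 / 6 = 41.83 points/sprint

41.83 points/sprint


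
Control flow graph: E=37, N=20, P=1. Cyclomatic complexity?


Formula: V(G) = E - N + 2P
V(G) = 37 - 20 + 2*1
V(G) = 17 + 2
V(G) = 19

19


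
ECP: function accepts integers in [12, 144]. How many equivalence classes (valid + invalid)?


Valid range: [12, 144]
Class 1: x < 12 — invalid
Class 2: 12 ≤ x ≤ 144 — valid
Class 3: x > 144 — invalid
Total equivalence classes: 3

3 equivalence classes


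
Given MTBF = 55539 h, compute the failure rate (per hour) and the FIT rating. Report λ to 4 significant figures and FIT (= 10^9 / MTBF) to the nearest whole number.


Formula: λ = 1 / MTBF; FIT = λ × 1e9 = 1e9 / MTBF
λ = 1 / 55539 ≈ 1.801e-05 failures/hour
FIT = 1e9 / 55539 ≈ 18005 failures per 1e9 hours (nearest whole number)

λ = 1.801e-05 /h, FIT = 18005


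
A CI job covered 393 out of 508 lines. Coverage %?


Coverage = covered / total * 100
Coverage = 393 / 508 * 100
Coverage = 77.36%

77.36%


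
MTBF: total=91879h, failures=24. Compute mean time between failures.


Formula: MTBF = Total operating time / Number of failures
MTBF = 91879 / 24
MTBF = 3828.29 hours

3828.29 hours


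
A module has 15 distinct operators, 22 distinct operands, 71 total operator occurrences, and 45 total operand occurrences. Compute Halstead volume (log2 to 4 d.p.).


Formula: V = N * log2(η), where N = N1 + N2 and η = η1 + η2
η = 15 + 22 = 37
N = 71 + 45 = 116
log2(37) ≈ 5.2095
V = 116 * 5.2095 = 604.30

604.30


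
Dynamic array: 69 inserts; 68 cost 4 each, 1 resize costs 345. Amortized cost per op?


Formula: Amortized cost = Total cost / Operations
Total cost = (68 * 4) + (1 * 345)
Total cost = 272 + 345 = 617
Amortized = 617 / 69 = 8.942

8.942


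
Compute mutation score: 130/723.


Mutation score = killed / total * 100
Mutation score = 130 / 723 * 100
Mutation score = 17.98%

17.98%


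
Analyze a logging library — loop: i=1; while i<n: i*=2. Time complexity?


Reasoning: i doubles each step so iterations are log2(n)
Complexity: O(log n)

O(log n)


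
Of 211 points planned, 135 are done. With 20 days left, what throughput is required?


Formula: Required rate = Remaining points / Days left
Remaining = 211 - 135 = 76 points
Required rate = 76 / 20 = 3.8 points/day

3.8 points/day


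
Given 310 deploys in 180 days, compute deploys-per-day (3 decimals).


Formula: deployments per day = releases / days
= 310 / 180
= 1.722 deploys/day
(equivalently, 12.06 deploys/week)

1.722 deploys/day


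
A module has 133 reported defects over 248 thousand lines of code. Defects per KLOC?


Defect density = defects / KLOC
Defect density = 133 / 248
Defect density = 0.536 defects/KLOC

0.536 defects/KLOC


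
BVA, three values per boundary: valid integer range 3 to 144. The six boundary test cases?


Range: [3, 144]
Boundaries: just below min, min, min+1, max-1, max, just above max
Values: [2, 3, 4, 143, 144, 145]

[2, 3, 4, 143, 144, 145]


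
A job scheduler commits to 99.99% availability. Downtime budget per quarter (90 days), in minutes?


Formula: allowed downtime = period * (100 - SLA) / 100
Period (quarter (90 days)) = 129600 minutes
Unavailability fraction = (100 - 99.99) / 100
Allowed downtime = 129600 * (100 - 99.99) / 100
Allowed downtime = 12.96 minutes

12.96 minutes


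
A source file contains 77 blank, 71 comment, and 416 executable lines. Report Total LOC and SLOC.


Total LOC = blank + comment + code
Total LOC = 77 + 71 + 416 = 564
SLOC (source only) = code = 416

Total LOC: 564, SLOC: 416


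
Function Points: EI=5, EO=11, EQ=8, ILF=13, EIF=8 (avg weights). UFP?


UFP = EI*4 + EO*5 + EQ*4 + ILF*10 + EIF*7
UFP = 5*4 + 11*5 + 8*4 + 13*10 + 8*7
UFP = 20 + 55 + 32 + 130 + 56
UFP = 293

293


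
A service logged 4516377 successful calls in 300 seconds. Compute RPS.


Formula: throughput = requests / seconds
throughput = 4516377 / 300
throughput = 15054.59 requests/second

15054.59 requests/second


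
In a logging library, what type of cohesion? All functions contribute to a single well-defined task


Reasoning: Best: single purpose
Type: Functional cohesion

Functional cohesion


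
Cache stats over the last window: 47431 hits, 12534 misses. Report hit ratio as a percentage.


Formula: hit rate = hits / (hits + misses) * 100
hit rate = 47431 / (47431 + 12534) * 100
hit rate = 47431 / 59965 * 100
hit rate = 79.1%

79.1%


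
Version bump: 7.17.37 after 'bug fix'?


Current: 7.17.37
Change category: 'bug fix' → patch bump
SemVer rule: patch bump → increment PATCH (MAJOR and MINOR unchanged)
New: 7.17.38

7.17.38


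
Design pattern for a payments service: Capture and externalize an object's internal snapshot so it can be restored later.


This matches the Memento pattern

Memento


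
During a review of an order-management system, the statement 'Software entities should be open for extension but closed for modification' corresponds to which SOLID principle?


This describes the Open/Closed Principle (OCP)

Open/Closed Principle (OCP)


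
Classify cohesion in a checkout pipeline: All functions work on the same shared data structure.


Reasoning: Functions share data
Type: Communicational cohesion

Communicational cohesion


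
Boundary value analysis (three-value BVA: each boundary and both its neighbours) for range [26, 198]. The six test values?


Range: [26, 198]
Boundaries: just below min, min, min+1, max-1, max, just above max
Values: [25, 26, 27, 197, 198, 199]

[25, 26, 27, 197, 198, 199]


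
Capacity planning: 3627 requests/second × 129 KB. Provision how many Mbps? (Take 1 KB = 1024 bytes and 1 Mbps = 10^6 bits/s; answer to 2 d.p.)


Formula: Mbps = payload_bytes * RPS * 8 / 1e6
Payload per request = 129 KB = 129 * 1024 = 132096 bytes
Total bytes/sec = 132096 * 3627 = 479112192
Total bits/sec = 479112192 * 8 = 3832897536
Mbps = 3832897536 / 1e6 = 3832.9

3832.9 Mbps


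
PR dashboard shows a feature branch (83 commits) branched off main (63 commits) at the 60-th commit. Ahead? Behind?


Common ancestor: commit #60
feature commits after divergence: 83 - 60 = 23
main commits after divergence: 63 - 60 = 3
feature is 23 commits ahead of main
main is 3 commits ahead of feature

feature ahead: 23, main ahead: 3


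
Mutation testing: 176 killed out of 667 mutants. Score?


Mutation score = killed / total * 100
Mutation score = 176 / 667 * 100
Mutation score = 26.39%

26.39%


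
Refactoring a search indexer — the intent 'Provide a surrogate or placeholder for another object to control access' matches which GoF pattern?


This matches the Proxy pattern

Proxy


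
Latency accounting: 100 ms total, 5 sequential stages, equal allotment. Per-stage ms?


Formula: per_stage = total_budget / stages
per_stage = 100 / 5
per_stage = 20.0 ms

20.0 ms


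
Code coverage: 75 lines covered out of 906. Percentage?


Coverage = covered / total * 100
Coverage = 75 / 906 * 100
Coverage = 8.28%

8.28%


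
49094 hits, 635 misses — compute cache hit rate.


Formula: hit rate = hits / (hits + misses) * 100
hit rate = 49094 / (49094 + 635) * 100
hit rate = 49094 / 49729 * 100
hit rate = 98.72%

98.72%


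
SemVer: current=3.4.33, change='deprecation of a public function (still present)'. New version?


Current: 3.4.33
Change category: 'deprecation of a public function (still present)' → minor bump
SemVer rule: minor bump → increment MINOR, reset PATCH to 0 (MAJOR unchanged)
New: 3.5.0

3.5.0


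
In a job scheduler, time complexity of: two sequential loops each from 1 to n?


Reasoning: sequential dominates: O(n) + O(n) = O(n)
Complexity: O(n)

O(n)


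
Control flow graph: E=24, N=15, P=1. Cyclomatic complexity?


Formula: V(G) = E - N + 2P
V(G) = 24 - 15 + 2*1
V(G) = 9 + 2
V(G) = 11

11


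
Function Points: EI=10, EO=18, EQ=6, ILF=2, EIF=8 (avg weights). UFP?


UFP = EI*4 + EO*5 + EQ*4 + ILF*10 + EIF*7
UFP = 10*4 + 18*5 + 6*4 + 2*10 + 8*7
UFP = 40 + 90 + 24 + 20 + 56
UFP = 230

230


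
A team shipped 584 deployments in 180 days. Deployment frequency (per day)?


Formula: deployments per day = releases / days
= 584 / 180
= 3.244 deploys/day
(equivalently, 22.71 deploys/week)

3.244 deploys/day


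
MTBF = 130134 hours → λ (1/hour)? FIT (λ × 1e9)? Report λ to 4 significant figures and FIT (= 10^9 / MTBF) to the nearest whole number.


Formula: λ = 1 / MTBF; FIT = λ × 1e9 = 1e9 / MTBF
λ = 1 / 130134 ≈ 7.684e-06 failures/hour
FIT = 1e9 / 130134 ≈ 7684 failures per 1e9 hours (nearest whole number)

λ = 7.684e-06 /h, FIT = 7684


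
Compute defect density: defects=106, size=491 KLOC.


Defect density = defects / KLOC
Defect density = 106 / 491
Defect density = 0.216 defects/KLOC

0.216 defects/KLOC


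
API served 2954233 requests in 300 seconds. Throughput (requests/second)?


Formula: throughput = requests / seconds
throughput = 2954233 / 300
throughput = 9847.44 requests/second

9847.44 requests/second


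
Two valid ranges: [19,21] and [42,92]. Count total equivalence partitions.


Valid ranges: [19,21] and [42,92]
Class 1: x < 19 — invalid
Class 2: 19 ≤ x ≤ 21 — valid
Class 3: 21 < x < 42 — invalid (gap between ranges)
Class 4: 42 ≤ x ≤ 92 — valid
Class 5: x > 92 — invalid
Total equivalence classes: 5

5 equivalence classes


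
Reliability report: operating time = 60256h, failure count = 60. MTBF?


Formula: MTBF = Total operating time / Number of failures
MTBF = 60256 / 60
MTBF = 1004.27 hours

1004.27 hours


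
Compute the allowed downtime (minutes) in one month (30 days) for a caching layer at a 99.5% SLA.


Formula: allowed downtime = period * (100 - SLA) / 100
Period (month (30 days)) = 43200 minutes
Unavailability fraction = (100 - 99.5) / 100
Allowed downtime = 43200 * (100 - 99.5) / 100
Allowed downtime = 216.0 minutes

216.0 minutes


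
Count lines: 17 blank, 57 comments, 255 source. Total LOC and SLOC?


Total LOC = blank + comment + code
Total LOC = 17 + 57 + 255 = 329
SLOC (source only) = code = 255

Total LOC: 329, SLOC: 255


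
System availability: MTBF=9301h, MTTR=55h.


Availability = MTBF / (MTBF + MTTR)
Availability = 9301 / (9301 + 55)
Availability = 9301 / 9356
Availability = 99.4121%

99.4121%


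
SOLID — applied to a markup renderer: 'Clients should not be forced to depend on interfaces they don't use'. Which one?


This describes the Interface Segregation Principle (ISP)

Interface Segregation Principle (ISP)


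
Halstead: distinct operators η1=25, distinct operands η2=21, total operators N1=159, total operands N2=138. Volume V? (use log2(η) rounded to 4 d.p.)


Formula: V = N * log2(η), where N = N1 + N2 and η = η1 + η2
η = 25 + 21 = 46
N = 159 + 138 = 297
log2(46) ≈ 5.5236
V = 297 * 5.5236 = 1640.51

1640.51


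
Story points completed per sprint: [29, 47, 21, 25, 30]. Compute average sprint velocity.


Formula: Avg velocity = Total points / Number of sprints
Points: [29, 47, 21, 25, 30]
Sum = 29 + 47 + 21 + 25 + 30 = 152
Avg velocity = 152 / 5 = 30.4 points/sprint

30.4 points/sprint


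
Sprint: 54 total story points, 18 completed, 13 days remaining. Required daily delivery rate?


Formula: Required rate = Remaining points / Days left
Remaining = 54 - 18 = 36 points
Required rate = 36 / 13 = 2.77 points/day

2.77 points/day


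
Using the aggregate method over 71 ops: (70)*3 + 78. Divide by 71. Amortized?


Formula: Amortized cost = Total cost / Operations
Total cost = (70 * 3) + (1 * 78)
Total cost = 210 + 78 = 288
Amortized = 288 / 71 = 4.0563

4.0563


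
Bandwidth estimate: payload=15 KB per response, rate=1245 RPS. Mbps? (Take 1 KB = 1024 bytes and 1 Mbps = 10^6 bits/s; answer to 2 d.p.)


Formula: Mbps = payload_bytes * RPS * 8 / 1e6
Payload per request = 15 KB = 15 * 1024 = 15360 bytes
Total bytes/sec = 15360 * 1245 = 19123200
Total bits/sec = 19123200 * 8 = 152985600
Mbps = 152985600 / 1e6 = 152.99

152.99 Mbps


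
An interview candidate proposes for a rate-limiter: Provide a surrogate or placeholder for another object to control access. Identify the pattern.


This matches the Proxy pattern

Proxy


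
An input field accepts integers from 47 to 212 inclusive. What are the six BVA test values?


Range: [47, 212]
Boundaries: just below min, min, min+1, max-1, max, just above max
Values: [46, 47, 48, 211, 212, 213]

[46, 47, 48, 211, 212, 213]


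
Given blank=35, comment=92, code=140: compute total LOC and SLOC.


Total LOC = blank + comment + code
Total LOC = 35 + 92 + 140 = 267
SLOC (source only) = code = 140

Total LOC: 267, SLOC: 140


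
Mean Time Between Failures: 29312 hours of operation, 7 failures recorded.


Formula: MTBF = Total operating time / Number of failures
MTBF = 29312 / 7
MTBF = 4187.43 hours

4187.43 hours


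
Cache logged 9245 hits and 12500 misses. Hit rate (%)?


Formula: hit rate = hits / (hits + misses) * 100
hit rate = 9245 / (9245 + 12500) * 100
hit rate = 9245 / 21745 * 100
hit rate = 42.52%

42.52%


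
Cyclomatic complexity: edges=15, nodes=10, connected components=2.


Formula: V(G) = E - N + 2P
V(G) = 15 - 10 + 2*2
V(G) = 5 + 4
V(G) = 9

9


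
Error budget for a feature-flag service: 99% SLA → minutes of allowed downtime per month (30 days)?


Formula: allowed downtime = period * (100 - SLA) / 100
Period (month (30 days)) = 43200 minutes
Unavailability fraction = (100 - 99.0) / 100
Allowed downtime = 43200 * (100 - 99.0) / 100
Allowed downtime = 432.0 minutes

432.0 minutes


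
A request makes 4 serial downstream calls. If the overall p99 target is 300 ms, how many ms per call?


Formula: per_stage = total_budget / stages
per_stage = 300 / 4
per_stage = 75.0 ms

75.0 ms


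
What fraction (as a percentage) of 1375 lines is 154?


Coverage = covered / total * 100
Coverage = 154 / 1375 * 100
Coverage = 11.2%

11.2%


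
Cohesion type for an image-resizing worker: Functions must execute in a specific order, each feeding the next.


Reasoning: Output of one is input to next
Type: Sequential cohesion

Sequential cohesion


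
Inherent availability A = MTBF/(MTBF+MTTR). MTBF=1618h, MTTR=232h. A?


Availability = MTBF / (MTBF + MTTR)
Availability = 1618 / (1618 + 232)
Availability = 1618 / 1850
Availability = 87.4595%

87.4595%


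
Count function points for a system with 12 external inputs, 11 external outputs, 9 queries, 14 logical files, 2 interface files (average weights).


UFP = EI*4 + EO*5 + EQ*4 + ILF*10 + EIF*7
UFP = 12*4 + 11*5 + 9*4 + 14*10 + 2*7
UFP = 48 + 55 + 36 + 140 + 14
UFP = 293

293


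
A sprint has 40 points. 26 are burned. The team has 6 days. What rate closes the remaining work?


Formula: Required rate = Remaining points / Days left
Remaining = 40 - 26 = 14 points
Required rate = 14 / 6 = 2.33 points/day

2.33 points/day


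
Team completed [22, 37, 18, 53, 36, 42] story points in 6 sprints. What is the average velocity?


Formula: Avg velocity = Total points / Number of sprints
Points: [22, 37, 18, 53, 36, 42]
Sum = 22 + 37 + 18 + 53 + 36 + 42 = 208
Avg velocity = 208 / 6 = 34.67 points/sprint

34.67 points/sprint


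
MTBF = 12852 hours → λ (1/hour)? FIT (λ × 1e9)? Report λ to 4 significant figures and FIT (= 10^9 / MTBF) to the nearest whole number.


Formula: λ = 1 / MTBF; FIT = λ × 1e9 = 1e9 / MTBF
λ = 1 / 12852 ≈ 7.781e-05 failures/hour
FIT = 1e9 / 12852 ≈ 77809 failures per 1e9 hours (nearest whole number)

λ = 7.781e-05 /h, FIT = 77809


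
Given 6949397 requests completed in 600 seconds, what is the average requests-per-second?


Formula: throughput = requests / seconds
throughput = 6949397 / 600
throughput = 11582.33 requests/second

11582.33 requests/second


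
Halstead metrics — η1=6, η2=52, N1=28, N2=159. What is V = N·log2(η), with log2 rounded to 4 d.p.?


Formula: V = N * log2(η), where N = N1 + N2 and η = η1 + η2
η = 6 + 52 = 58
N = 28 + 159 = 187
log2(58) ≈ 5.8580
V = 187 * 5.8580 = 1095.45

1095.45


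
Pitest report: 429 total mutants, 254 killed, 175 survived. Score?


Mutation score = killed / total * 100
Mutation score = 254 / 429 * 100
Mutation score = 59.21%

59.21%


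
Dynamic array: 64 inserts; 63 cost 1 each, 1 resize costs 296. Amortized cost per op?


Formula: Amortized cost = Total cost / Operations
Total cost = (63 * 1) + (1 * 296)
Total cost = 63 + 296 = 359
Amortized = 359 / 64 = 5.6094

5.6094


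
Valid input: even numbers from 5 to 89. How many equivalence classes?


Constraint: even integers in [5, 89]
Class 1: x < 5 — out-of-range invalid
Class 2: x in [5,89] but odd — wrong type invalid
Class 3: x in [5,89] and even — valid
Class 4: x > 89 — out-of-range invalid
Total equivalence classes: 4

4 equivalence classes


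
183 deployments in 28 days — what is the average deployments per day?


Formula: deployments per day = releases / days
= 183 / 28
= 6.536 deploys/day
(equivalently, 45.75 deploys/week)

6.536 deploys/day


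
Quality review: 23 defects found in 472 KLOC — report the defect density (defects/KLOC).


Defect density = defects / KLOC
Defect density = 23 / 472
Defect density = 0.049 defects/KLOC

0.049 defects/KLOC


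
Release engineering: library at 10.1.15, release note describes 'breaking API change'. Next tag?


Current: 10.1.15
Change category: 'breaking API change' → major bump
SemVer rule: major bump → increment MAJOR, reset MINOR and PATCH to 0
New: 11.0.0

11.0.0


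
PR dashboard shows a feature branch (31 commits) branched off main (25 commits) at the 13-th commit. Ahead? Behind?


Common ancestor: commit #13
feature commits after divergence: 31 - 13 = 18
main commits after divergence: 25 - 13 = 12
feature is 18 commits ahead of main
main is 12 commits ahead of feature

feature ahead: 18, main ahead: 12


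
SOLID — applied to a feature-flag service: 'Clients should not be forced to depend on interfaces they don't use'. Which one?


This describes the Interface Segregation Principle (ISP)

Interface Segregation Principle (ISP)


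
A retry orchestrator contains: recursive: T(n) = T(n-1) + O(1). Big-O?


Reasoning: linear recursion with constant work per frame
Complexity: O(n)

O(n)


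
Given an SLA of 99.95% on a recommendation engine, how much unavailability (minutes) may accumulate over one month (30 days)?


Formula: allowed downtime = period * (100 - SLA) / 100
Period (month (30 days)) = 43200 minutes
Unavailability fraction = (100 - 99.95) / 100
Allowed downtime = 43200 * (100 - 99.95) / 100
Allowed downtime = 21.6 minutes

21.6 minutes


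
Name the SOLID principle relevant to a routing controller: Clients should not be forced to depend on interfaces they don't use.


This describes the Interface Segregation Principle (ISP)

Interface Segregation Principle (ISP)


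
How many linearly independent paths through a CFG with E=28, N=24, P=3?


Formula: V(G) = E - N + 2P
V(G) = 28 - 24 + 2*3
V(G) = 4 + 6
V(G) = 10

10


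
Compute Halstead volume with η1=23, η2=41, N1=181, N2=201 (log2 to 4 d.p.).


Formula: V = N * log2(η), where N = N1 + N2 and η = η1 + η2
η = 23 + 41 = 64
N = 181 + 201 = 382
log2(64) ≈ 6.0000
V = 382 * 6.0000 = 2292.00

2292.00


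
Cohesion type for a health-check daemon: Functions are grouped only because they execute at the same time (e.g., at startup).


Reasoning: Related by timing only
Type: Temporal cohesion

Temporal cohesion


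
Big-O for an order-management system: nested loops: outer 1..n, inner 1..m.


Reasoning: product of independent bounds
Complexity: O(n*m)

O(n*m)


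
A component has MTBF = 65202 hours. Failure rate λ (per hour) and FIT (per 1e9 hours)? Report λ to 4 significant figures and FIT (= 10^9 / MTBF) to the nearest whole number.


Formula: λ = 1 / MTBF; FIT = λ × 1e9 = 1e9 / MTBF
λ = 1 / 65202 ≈ 1.534e-05 failures/hour
FIT = 1e9 / 65202 ≈ 15337 failures per 1e9 hours (nearest whole number)

λ = 1.534e-05 /h, FIT = 15337


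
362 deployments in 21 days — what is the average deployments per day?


Formula: deployments per day = releases / days
= 362 / 21
= 17.238 deploys/day
(equivalently, 120.67 deploys/week)

17.238 deploys/day


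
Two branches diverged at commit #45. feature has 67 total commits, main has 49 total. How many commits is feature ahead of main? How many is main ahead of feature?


Common ancestor: commit #45
feature commits after divergence: 67 - 45 = 22
main commits after divergence: 49 - 45 = 4
feature is 22 commits ahead of main
main is 4 commits ahead of feature

feature ahead: 22, main ahead: 4


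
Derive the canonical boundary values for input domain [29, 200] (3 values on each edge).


Range: [29, 200]
Boundaries: just below min, min, min+1, max-1, max, just above max
Values: [28, 29, 30, 199, 200, 201]

[28, 29, 30, 199, 200, 201]


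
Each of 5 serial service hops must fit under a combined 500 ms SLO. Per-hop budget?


Formula: per_stage = total_budget / stages
per_stage = 500 / 5
per_stage = 100.0 ms

100.0 ms


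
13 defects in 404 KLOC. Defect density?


Defect density = defects / KLOC
Defect density = 13 / 404
Defect density = 0.032 defects/KLOC

0.032 defects/KLOC


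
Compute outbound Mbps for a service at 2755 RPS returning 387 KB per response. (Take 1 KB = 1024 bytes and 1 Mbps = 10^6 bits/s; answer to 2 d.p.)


Formula: Mbps = payload_bytes * RPS * 8 / 1e6
Payload per request = 387 KB = 387 * 1024 = 396288 bytes
Total bytes/sec = 396288 * 2755 = 1091773440
Total bits/sec = 1091773440 * 8 = 8734187520
Mbps = 8734187520 / 1e6 = 8734.19

8734.19 Mbps


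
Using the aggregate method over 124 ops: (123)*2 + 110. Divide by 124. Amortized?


Formula: Amortized cost = Total cost / Operations
Total cost = (123 * 2) + (1 * 110)
Total cost = 246 + 110 = 356
Amortized = 356 / 124 = 2.871

2.871


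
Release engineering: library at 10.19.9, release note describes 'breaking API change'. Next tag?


Current: 10.19.9
Change category: 'breaking API change' → major bump
SemVer rule: major bump → increment MAJOR, reset MINOR and PATCH to 0
New: 11.0.0

11.0.0


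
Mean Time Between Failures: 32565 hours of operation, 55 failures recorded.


Formula: MTBF = Total operating time / Number of failures
MTBF = 32565 / 55
MTBF = 592.09 hours

592.09 hours


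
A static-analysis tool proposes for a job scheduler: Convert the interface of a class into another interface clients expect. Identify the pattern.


This matches the Adapter pattern

Adapter


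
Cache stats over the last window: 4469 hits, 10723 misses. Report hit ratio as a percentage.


Formula: hit rate = hits / (hits + misses) * 100
hit rate = 4469 / (4469 + 10723) * 100
hit rate = 4469 / 15192 * 100
hit rate = 29.42%

29.42%


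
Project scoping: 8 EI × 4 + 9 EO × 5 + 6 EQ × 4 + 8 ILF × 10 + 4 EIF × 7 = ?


UFP = EI*4 + EO*5 + EQ*4 + ILF*10 + EIF*7
UFP = 8*4 + 9*5 + 6*4 + 8*10 + 4*7
UFP = 32 + 45 + 24 + 80 + 28
UFP = 209

209


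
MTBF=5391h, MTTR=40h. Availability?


Availability = MTBF / (MTBF + MTTR)
Availability = 5391 / (5391 + 40)
Availability = 5391 / 5431
Availability = 99.2635%

99.2635%


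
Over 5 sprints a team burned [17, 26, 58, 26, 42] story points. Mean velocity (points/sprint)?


Formula: Avg velocity = Total points / Number of sprints
Points: [17, 26, 58, 26, 42]
Sum = 17 + 26 + 58 + 26 + 42 = 169
Avg velocity = 169 / 5 = 33.8 points/sprint

33.8 points/sprint


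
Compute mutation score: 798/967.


Mutation score = killed / total * 100
Mutation score = 798 / 967 * 100
Mutation score = 82.52%

82.52%


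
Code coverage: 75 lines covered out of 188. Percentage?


Coverage = covered / total * 100
Coverage = 75 / 188 * 100
Coverage = 39.89%

39.89%
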